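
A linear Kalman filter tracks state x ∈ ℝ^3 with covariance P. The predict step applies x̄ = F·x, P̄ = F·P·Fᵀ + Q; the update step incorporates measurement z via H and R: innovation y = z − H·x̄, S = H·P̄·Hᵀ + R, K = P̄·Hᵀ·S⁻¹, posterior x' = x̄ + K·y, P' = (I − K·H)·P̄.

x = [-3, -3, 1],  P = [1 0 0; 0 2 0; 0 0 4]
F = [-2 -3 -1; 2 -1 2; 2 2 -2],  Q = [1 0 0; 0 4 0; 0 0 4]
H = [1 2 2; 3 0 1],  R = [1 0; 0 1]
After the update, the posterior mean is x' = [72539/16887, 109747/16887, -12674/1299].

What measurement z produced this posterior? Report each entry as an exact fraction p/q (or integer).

z = [-2, 3]

x̄ = F·x = [14, -1, -14]
P̄ = F·P·Fᵀ + Q = [27 -6 -8; -6 26 -16; -8 -16 32]
S = H·P̄·Hᵀ + R = [76 21; 21 228]
K = P̄·Hᵀ·S⁻¹ = [-587/5629 5569/16887; 1302/5629 -2878/16887; 136/433 8/1299]
x' − x̄ = [-163879/16887, 126634/16887, 5512/1299] = K·y
y = (KᵀK)⁻¹·Kᵀ·(x' − x̄) = [14, -25]
z = y + H·x̄ = [14, -25] + [-16, 28] = [-2, 3]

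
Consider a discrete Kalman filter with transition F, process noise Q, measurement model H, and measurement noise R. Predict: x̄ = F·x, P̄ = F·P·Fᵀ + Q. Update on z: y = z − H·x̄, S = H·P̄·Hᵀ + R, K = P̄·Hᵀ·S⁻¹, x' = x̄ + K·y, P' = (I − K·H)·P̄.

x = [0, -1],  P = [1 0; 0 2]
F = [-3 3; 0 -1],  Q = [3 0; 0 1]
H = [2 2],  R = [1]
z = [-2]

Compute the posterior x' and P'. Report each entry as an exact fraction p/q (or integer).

x̄ = F·x = [-3, 1]
P̄ = F·P·Fᵀ + Q = [30 -6; -6 3]
y = z − H·x̄ = [2]
S = H·P̄·Hᵀ + R = [85]
K = P̄·Hᵀ·S⁻¹ = [48/85; -6/85]
x' = x̄ + K·y = [-159/85, 73/85]
P' = (I − K·H)·P̄ = [246/85 -222/85; -222/85 219/85]

x' = [-159/85, 73/85]
P' = [246/85 -222/85; -222/85 219/85]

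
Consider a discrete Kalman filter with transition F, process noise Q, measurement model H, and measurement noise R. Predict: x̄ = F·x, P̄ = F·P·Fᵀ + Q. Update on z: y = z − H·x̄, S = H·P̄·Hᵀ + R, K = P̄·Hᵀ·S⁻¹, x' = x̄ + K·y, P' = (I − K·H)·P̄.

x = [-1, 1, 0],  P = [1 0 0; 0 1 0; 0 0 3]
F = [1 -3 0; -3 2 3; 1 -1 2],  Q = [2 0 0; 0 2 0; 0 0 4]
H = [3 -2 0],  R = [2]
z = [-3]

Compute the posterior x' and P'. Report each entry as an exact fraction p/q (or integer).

x' = [-259/193, -179/386, -519/193]
P' = [858/193 1260/193 1150/193; 1260/193 3891/386 1732/193; 1150/193 1732/193 3376/193]

x̄ = F·x = [-4, 5, -2]
P̄ = F·P·Fᵀ + Q = [12 -9 4; -9 42 13; 4 13 18]
y = z − H·x̄ = [19]
S = H·P̄·Hᵀ + R = [386]
K = P̄·Hᵀ·S⁻¹ = [27/193; -111/386; -7/193]
x' = x̄ + K·y = [-259/193, -179/386, -519/193]
P' = (I − K·H)·P̄ = [858/193 1260/193 1150/193; 1260/193 3891/386 1732/193; 1150/193 1732/193 3376/193]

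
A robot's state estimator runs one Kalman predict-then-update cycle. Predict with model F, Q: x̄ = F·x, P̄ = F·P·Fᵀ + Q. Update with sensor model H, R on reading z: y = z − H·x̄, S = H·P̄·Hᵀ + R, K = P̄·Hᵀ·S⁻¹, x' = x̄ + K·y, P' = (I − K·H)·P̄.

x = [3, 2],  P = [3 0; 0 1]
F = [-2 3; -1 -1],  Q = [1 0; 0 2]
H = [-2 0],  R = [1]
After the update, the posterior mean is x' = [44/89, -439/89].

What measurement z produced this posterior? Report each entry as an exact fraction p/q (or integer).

x̄ = F·x = [0, -5]
P̄ = F·P·Fᵀ + Q = [22 3; 3 6]
S = H·P̄·Hᵀ + R = [89]
K = P̄·Hᵀ·S⁻¹ = [-44/89; -6/89]
x' − x̄ = [44/89, 6/89] = K·y
y = (KᵀK)⁻¹·Kᵀ·(x' − x̄) = [-1]
z = y + H·x̄ = [-1] + [0] = [-1]

z = [-1]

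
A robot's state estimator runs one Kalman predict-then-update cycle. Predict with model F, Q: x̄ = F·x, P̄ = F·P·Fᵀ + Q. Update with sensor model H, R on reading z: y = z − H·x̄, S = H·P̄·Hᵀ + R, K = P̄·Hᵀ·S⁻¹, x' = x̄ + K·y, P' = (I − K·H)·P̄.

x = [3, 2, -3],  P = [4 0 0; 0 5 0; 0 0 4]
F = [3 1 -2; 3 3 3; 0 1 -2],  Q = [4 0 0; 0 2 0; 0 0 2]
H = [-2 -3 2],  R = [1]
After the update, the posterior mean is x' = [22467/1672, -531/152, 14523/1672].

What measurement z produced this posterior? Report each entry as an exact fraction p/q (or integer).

x̄ = F·x = [17, 6, 8]
P̄ = F·P·Fᵀ + Q = [61 27 21; 27 119 -9; 21 -9 23]
S = H·P̄·Hᵀ + R = [1672]
K = P̄·Hᵀ·S⁻¹ = [-161/1672; -39/152; 31/1672]
x' − x̄ = [-5957/1672, -1443/152, 1147/1672] = K·y
y = (KᵀK)⁻¹·Kᵀ·(x' − x̄) = [37]
z = y + H·x̄ = [37] + [-36] = [1]

z = [1]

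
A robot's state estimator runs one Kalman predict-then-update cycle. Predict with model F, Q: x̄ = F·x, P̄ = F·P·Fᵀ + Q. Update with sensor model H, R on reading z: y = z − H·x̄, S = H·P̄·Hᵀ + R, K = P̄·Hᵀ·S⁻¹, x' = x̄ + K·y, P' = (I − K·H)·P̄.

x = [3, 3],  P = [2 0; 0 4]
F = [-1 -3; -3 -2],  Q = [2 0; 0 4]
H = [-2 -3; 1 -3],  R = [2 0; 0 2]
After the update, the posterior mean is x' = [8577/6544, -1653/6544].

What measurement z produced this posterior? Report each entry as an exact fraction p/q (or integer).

z = [-2, 2]

x̄ = F·x = [-12, -15]
P̄ = F·P·Fᵀ + Q = [40 30; 30 38]
S = H·P̄·Hᵀ + R = [864 352; 352 204]
K = P̄·Hᵀ·S⁻¹ = [-2135/6544 130/409; -741/6544 -177/818]
x' − x̄ = [87105/6544, 96507/6544] = K·y
y = (KᵀK)⁻¹·Kᵀ·(x' − x̄) = [-71, -31]
z = y + H·x̄ = [-71, -31] + [69, 33] = [-2, 2]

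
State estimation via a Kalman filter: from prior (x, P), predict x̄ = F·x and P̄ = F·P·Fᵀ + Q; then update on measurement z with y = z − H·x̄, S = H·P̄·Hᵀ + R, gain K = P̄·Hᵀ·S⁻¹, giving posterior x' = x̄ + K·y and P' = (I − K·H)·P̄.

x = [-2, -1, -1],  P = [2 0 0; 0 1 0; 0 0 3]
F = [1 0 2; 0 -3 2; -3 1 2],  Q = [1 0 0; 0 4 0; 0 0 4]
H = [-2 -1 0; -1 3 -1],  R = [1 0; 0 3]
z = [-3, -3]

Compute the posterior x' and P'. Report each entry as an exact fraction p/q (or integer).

x' = [3613/7460, 702/373, 2911/373]
P' = [5097/7460 -369/373 -1248/373; -369/373 1651/746 5223/746; -1248/373 5223/746 18711/746]

x̄ = F·x = [-4, 1, 3]
P̄ = F·P·Fᵀ + Q = [15 12 6; 12 25 9; 6 9 35]
y = z − H·x̄ = [-10, -7]
S = H·P̄·Hᵀ + R = [134 -84; -84 164]
K = P̄·Hᵀ·S⁻¹ = [-1407/3730 -759/7460; -175/746 78/373; -231/746 -91/373]
x' = x̄ + K·y = [3613/7460, 702/373, 2911/373]
P' = (I − K·H)·P̄ = [5097/7460 -369/373 -1248/373; -369/373 1651/746 5223/746; -1248/373 5223/746 18711/746]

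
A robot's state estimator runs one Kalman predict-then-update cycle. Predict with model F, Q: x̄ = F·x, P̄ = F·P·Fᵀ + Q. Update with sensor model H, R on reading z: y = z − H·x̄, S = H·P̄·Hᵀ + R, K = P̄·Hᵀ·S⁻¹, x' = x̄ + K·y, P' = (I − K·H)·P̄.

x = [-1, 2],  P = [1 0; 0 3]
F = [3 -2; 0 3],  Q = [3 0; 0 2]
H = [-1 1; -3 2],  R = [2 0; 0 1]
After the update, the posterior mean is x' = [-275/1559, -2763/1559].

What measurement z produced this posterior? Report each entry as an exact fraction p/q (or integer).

x̄ = F·x = [-7, 6]
P̄ = F·P·Fᵀ + Q = [24 -18; -18 29]
S = H·P̄·Hᵀ + R = [91 220; 220 549]
K = P̄·Hᵀ·S⁻¹ = [702/1559 -588/1559; 1163/1559 -148/1559]
x' − x̄ = [10638/1559, -12117/1559] = K·y
y = (KᵀK)⁻¹·Kᵀ·(x' − x̄) = [-15, -36]
z = y + H·x̄ = [-15, -36] + [13, 33] = [-2, -3]

z = [-2, -3]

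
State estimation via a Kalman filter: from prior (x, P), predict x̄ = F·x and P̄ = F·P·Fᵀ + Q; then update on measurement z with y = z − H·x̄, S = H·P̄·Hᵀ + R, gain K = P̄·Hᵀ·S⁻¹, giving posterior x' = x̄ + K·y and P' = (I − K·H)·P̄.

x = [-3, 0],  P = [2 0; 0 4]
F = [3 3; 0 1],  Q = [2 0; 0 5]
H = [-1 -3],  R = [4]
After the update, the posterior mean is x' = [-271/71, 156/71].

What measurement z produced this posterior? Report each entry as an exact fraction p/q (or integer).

z = [-3]

x̄ = F·x = [-9, 0]
P̄ = F·P·Fᵀ + Q = [56 12; 12 9]
S = H·P̄·Hᵀ + R = [213]
K = P̄·Hᵀ·S⁻¹ = [-92/213; -13/71]
x' − x̄ = [368/71, 156/71] = K·y
y = (KᵀK)⁻¹·Kᵀ·(x' − x̄) = [-12]
z = y + H·x̄ = [-12] + [9] = [-3]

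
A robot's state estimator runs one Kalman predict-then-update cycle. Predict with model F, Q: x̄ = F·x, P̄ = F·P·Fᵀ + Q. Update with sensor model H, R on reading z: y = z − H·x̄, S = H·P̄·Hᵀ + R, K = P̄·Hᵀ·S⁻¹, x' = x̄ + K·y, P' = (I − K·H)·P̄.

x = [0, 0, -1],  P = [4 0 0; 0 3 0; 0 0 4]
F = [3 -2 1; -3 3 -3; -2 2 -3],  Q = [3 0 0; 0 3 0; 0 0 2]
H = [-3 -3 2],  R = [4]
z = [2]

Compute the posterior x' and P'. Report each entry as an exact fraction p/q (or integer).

x' = [-37/19, 495/133, 69/19]
P' = [478/19 -822/19 -534/19; -822/19 11262/133 1194/19; -534/19 1194/19 1002/19]

x̄ = F·x = [-1, 3, 3]
P̄ = F·P·Fᵀ + Q = [55 -66 -48; -66 102 78; -48 78 66]
y = z − H·x̄ = [2]
S = H·P̄·Hᵀ + R = [133]
K = P̄·Hᵀ·S⁻¹ = [-9/19; 48/133; 6/19]
x' = x̄ + K·y = [-37/19, 495/133, 69/19]
P' = (I − K·H)·P̄ = [478/19 -822/19 -534/19; -822/19 11262/133 1194/19; -534/19 1194/19 1002/19]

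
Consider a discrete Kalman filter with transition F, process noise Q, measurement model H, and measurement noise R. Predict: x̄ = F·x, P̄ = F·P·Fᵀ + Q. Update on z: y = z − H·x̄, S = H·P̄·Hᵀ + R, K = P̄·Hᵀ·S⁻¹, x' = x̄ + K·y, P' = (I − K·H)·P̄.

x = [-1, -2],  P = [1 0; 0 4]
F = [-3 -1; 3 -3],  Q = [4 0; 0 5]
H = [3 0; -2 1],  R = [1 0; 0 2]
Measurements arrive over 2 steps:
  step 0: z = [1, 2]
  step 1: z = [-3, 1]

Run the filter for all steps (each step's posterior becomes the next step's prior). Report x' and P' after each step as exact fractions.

step 0: x' = [962/2661, 7190/2661], P' = [875/7983 1688/7983; 1688/7983 18602/7983]
step 1: x' = [-12668854/11957129, -17904045/11957129], P' = [1301603/11957129 2445176/11957129; 2445176/11957129 25989286/11957129]

step 0: x̄ = F·x = [5, 3]
step 0: P̄ = F·P·Fᵀ + Q = [17 3; 3 50]
step 0: y = z − H·x̄ = [-14, 9]
step 0: S = H·P̄·Hᵀ + R = [154 -93; -93 108]
step 0: K = P̄·Hᵀ·S⁻¹ = [875/2661 -31/7983; 1688/2661 7613/7983]
step 0: x' = x̄ + K·y = [962/2661, 7190/2661]
step 0: P' = (I − K·H)·P̄ = [875/7983 1688/7983; 1688/7983 18602/7983]
step 1: x̄ = F·x = [-10076/2661, -6228/887]
step 1: P̄ = F·P·Fᵀ + Q = [68537/7983 6451/887; 6451/887 20536/887]
step 1: y = z − H·x̄ = [7415/887, 1193/2661]
step 1: S = H·P̄·Hᵀ + R = [69424/887 -79015/2661; -79015/2661 242702/7983]
step 1: K = P̄·Hᵀ·S⁻¹ = [3904809/11957129 -79015/11957129; 7335528/11957129 10549467/11957129]
step 1: x' = x̄ + K·y = [-12668854/11957129, -17904045/11957129]
step 1: P' = (I − K·H)·P̄ = [1301603/11957129 2445176/11957129; 2445176/11957129 25989286/11957129]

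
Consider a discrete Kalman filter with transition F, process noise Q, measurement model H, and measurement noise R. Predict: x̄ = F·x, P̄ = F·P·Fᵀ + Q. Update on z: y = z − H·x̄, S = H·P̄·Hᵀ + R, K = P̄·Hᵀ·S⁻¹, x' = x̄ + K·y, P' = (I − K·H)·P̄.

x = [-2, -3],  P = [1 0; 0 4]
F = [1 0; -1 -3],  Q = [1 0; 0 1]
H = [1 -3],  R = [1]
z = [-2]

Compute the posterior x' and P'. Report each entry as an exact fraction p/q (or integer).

x̄ = F·x = [-2, 11]
P̄ = F·P·Fᵀ + Q = [2 -1; -1 38]
y = z − H·x̄ = [33]
S = H·P̄·Hᵀ + R = [351]
K = P̄·Hᵀ·S⁻¹ = [5/351; -115/351]
x' = x̄ + K·y = [-179/117, 22/117]
P' = (I − K·H)·P̄ = [677/351 224/351; 224/351 113/351]

x' = [-179/117, 22/117]
P' = [677/351 224/351; 224/351 113/351]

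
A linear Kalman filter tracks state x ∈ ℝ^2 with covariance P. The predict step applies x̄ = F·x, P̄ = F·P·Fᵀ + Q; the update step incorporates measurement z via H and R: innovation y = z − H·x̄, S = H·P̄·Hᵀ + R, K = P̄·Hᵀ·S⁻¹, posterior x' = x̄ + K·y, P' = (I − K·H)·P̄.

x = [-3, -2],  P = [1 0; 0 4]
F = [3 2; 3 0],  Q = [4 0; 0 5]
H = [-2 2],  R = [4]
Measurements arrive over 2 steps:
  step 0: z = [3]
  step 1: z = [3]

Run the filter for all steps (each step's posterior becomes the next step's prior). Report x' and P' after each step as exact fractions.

step 0: x' = [-144/13, -493/52], P' = [177/13 167/13; 167/13 339/26]
step 1: x' = [-1491/101, -10489/808], P' = [4773/101 9113/202; 9113/202 35515/808]

step 0: x̄ = F·x = [-13, -9]
step 0: P̄ = F·P·Fᵀ + Q = [29 9; 9 14]
step 0: y = z − H·x̄ = [-5]
step 0: S = H·P̄·Hᵀ + R = [104]
step 0: K = P̄·Hᵀ·S⁻¹ = [-5/13; 5/52]
step 0: x' = x̄ + K·y = [-144/13, -493/52]
step 0: P' = (I − K·H)·P̄ = [177/13 167/13; 167/13 339/26]
step 1: x̄ = F·x = [-1357/26, -432/13]
step 1: P̄ = F·P·Fᵀ + Q = [4327/13 2595/13; 2595/13 1658/13]
step 1: y = z − H·x̄ = [-454/13]
step 1: S = H·P̄·Hᵀ + R = [3232/13]
step 1: K = P̄·Hᵀ·S⁻¹ = [-433/404; -937/1616]
step 1: x' = x̄ + K·y = [-1491/101, -10489/808]
step 1: P' = (I − K·H)·P̄ = [4773/101 9113/202; 9113/202 35515/808]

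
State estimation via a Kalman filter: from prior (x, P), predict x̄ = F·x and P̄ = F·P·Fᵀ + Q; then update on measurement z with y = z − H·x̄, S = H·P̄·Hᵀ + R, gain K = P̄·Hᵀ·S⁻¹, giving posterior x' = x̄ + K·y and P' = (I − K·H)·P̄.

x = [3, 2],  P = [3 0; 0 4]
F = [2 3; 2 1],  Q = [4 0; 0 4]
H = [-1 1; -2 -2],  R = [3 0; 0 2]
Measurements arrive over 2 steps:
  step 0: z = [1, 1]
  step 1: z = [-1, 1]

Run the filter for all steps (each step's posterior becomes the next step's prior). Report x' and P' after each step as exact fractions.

step 0: x̄ = F·x = [12, 8]
step 0: P̄ = F·P·Fᵀ + Q = [52 24; 24 20]
step 0: y = z − H·x̄ = [5, 41]
step 0: S = H·P̄·Hᵀ + R = [27 64; 64 482]
step 0: K = P̄·Hᵀ·S⁻¹ = [-1884/4459 -1156/4459; 1852/4459 -1060/4459]
step 0: x' = x̄ + K·y = [-3308/4459, 1472/4459]
step 0: P' = (I − K·H)·P̄ = [3404/4459 -2248/4459; -2248/4459 3308/4459]
step 1: x̄ = F·x = [-2200/4459, -5144/4459]
step 1: P̄ = F·P·Fᵀ + Q = [34248/4459 5556/4459; 5556/4459 25768/4459]
step 1: y = z − H·x̄ = [-1515/4459, -10229/4459]
step 1: S = H·P̄·Hᵀ + R = [62281/4459 16960/4459; 16960/4459 293430/4459]
step 1: K = P̄·Hᵀ·S⁻¹ = [-158532/403397 -501396/2016985; 156836/403397 -475956/2016985]
step 1: x' = x̄ + K·y = [424376/2016985, -1501424/2016985]
step 1: P' = (I − K·H)·P̄ = [1439688/2016985 -938292/2016985; -938292/2016985 1414248/2016985]

step 0: x' = [-3308/4459, 1472/4459], P' = [3404/4459 -2248/4459; -2248/4459 3308/4459]
step 1: x' = [424376/2016985, -1501424/2016985], P' = [1439688/2016985 -938292/2016985; -938292/2016985 1414248/2016985]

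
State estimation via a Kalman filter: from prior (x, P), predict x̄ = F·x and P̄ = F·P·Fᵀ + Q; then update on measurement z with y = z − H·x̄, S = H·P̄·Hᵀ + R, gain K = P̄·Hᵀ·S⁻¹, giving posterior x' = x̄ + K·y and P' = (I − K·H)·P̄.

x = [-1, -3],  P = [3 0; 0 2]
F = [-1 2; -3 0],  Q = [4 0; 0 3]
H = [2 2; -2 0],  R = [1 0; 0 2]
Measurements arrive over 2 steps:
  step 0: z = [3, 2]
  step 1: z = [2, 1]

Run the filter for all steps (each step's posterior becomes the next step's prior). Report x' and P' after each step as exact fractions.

step 0: x' = [-3911/3235, 8847/3235], P' = [1491/3235 -1467/3235; -1467/3235 2244/3235]
step 1: x' = [-101542/1615861, 129342/124297], P' = [648415/1615861 -46605/124297; -46605/124297 73218/124297]

step 0: x̄ = F·x = [-5, 3]
step 0: P̄ = F·P·Fᵀ + Q = [15 9; 9 30]
step 0: y = z − H·x̄ = [7, -8]
step 0: S = H·P̄·Hᵀ + R = [253 -96; -96 62]
step 0: K = P̄·Hᵀ·S⁻¹ = [48/3235 -1491/3235; 1554/3235 1467/3235]
step 0: x' = x̄ + K·y = [-3911/3235, 8847/3235]
step 0: P' = (I − K·H)·P̄ = [1491/3235 -1467/3235; -1467/3235 2244/3235]
step 1: x̄ = F·x = [4321/647, 11733/3235]
step 1: P̄ = F·P·Fᵀ + Q = [5855/647 2655/647; 2655/647 23124/3235]
step 1: y = z − H·x̄ = [-60206/3235, 9289/647]
step 1: S = H·P̄·Hᵀ + R = [319031/3235 -34040/647; -34040/647 24714/647]
step 1: K = P̄·Hᵀ·S⁻¹ = [85100/1615861 -648415/1615861; 53226/124297 46605/124297]
step 1: x' = x̄ + K·y = [-101542/1615861, 129342/124297]
step 1: P' = (I − K·H)·P̄ = [648415/1615861 -46605/124297; -46605/124297 73218/124297]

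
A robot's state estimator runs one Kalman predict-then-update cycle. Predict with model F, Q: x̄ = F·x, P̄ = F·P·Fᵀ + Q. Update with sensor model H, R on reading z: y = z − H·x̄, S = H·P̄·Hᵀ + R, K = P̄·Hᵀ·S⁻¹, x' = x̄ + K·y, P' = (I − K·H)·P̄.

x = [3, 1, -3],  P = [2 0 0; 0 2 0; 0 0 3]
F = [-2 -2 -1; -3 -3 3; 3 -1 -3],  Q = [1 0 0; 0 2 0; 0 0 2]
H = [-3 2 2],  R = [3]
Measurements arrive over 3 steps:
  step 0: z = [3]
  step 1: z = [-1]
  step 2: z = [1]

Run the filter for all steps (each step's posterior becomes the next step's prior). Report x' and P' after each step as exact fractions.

step 0: x̄ = F·x = [-5, -21, 17]
step 0: P̄ = F·P·Fᵀ + Q = [20 15 1; 15 65 -39; 1 -39 49]
step 0: y = z − H·x̄ = [-4]
step 0: S = H·P̄·Hᵀ + R = [135]
step 0: K = P̄·Hᵀ·S⁻¹ = [-28/135; 7/135; 17/135]
step 0: x' = x̄ + K·y = [-563/135, -2863/135, 2227/135]
step 0: P' = (I − K·H)·P̄ = [1916/135 2221/135 611/135; 2221/135 8726/135 -5384/135; 611/135 -5384/135 6326/135]
step 1: x̄ = F·x = [925/27, 5653/45, -5507/135]
step 1: P̄ = F·P·Fᵀ + Q = [9541/27 5723/9 -3961/27; 5723/9 30986/15 -27544/45; -3961/27 -27544/45 26546/135]
step 1: y = z − H·x̄ = [-9164/135]
step 1: S = H·P̄·Hᵀ + R = [197894/135]
step 1: K = P̄·Hᵀ·S⁻¹ = [-11035/197894; 134949/197894; -52757/197894]
step 1: x' = x̄ + K·y = [3764387/98947, 7849673/98947, -2245693/98947]
step 1: P' = (I − K·H)·P̄ = [69027867/197894 136869427/197894 -33344179/197894; 136869427/197894 273898213/197894 -68391649/197894; -33344179/197894 -68391649/197894 18296245/197894]
step 2: x̄ = F·x = [-20982427/98947, -41579259/98947, 10180567/98947]
step 2: P̄ = F·P·Fᵀ + Q = [2078210563/197894 3950308353/197894 -937733829/197894; 3950308353/197894 7546291303/197894 -1795984047/197894; -937733829/197894 -1795984047/197894 428839775/197894]
step 2: y = z − H·x̄ = [-50950/98947]
step 2: S = H·P̄·Hᵀ + R = [86246397/197894]
step 2: K = P̄·Hᵀ·S⁻¹ = [-23275849/9582933; -350310547/86246397; 78912943/86246397]
step 2: x' = x̄ + K·y = [-2020145003/9582933, -36061860959/86246397, 8833179467/86246397]
step 2: P' = (I − K·H)·P̄ = [25332528635/3194311 150089264359/9582933 -36127799275/9582933; 150089264359/9582933 2668716364603/86246397 -643036761577/86246397; -36127799275/9582933 -643036761577/86246397 155429840779/86246397]

step 0: x' = [-563/135, -2863/135, 2227/135], P' = [1916/135 2221/135 611/135; 2221/135 8726/135 -5384/135; 611/135 -5384/135 6326/135]
step 1: x' = [3764387/98947, 7849673/98947, -2245693/98947], P' = [69027867/197894 136869427/197894 -33344179/197894; 136869427/197894 273898213/197894 -68391649/197894; -33344179/197894 -68391649/197894 18296245/197894]
step 2: x' = [-2020145003/9582933, -36061860959/86246397, 8833179467/86246397], P' = [25332528635/3194311 150089264359/9582933 -36127799275/9582933; 150089264359/9582933 2668716364603/86246397 -643036761577/86246397; -36127799275/9582933 -643036761577/86246397 155429840779/86246397]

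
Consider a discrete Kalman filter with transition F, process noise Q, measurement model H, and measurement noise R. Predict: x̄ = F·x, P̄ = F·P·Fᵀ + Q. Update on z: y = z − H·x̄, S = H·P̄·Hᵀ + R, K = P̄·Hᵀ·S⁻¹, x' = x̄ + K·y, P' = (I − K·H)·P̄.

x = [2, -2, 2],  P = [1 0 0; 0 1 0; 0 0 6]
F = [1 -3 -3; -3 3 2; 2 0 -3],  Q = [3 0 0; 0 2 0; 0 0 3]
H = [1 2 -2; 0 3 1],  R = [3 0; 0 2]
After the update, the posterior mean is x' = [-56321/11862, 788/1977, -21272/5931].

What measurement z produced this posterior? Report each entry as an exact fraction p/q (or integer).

x̄ = F·x = [2, -8, -2]
P̄ = F·P·Fᵀ + Q = [67 -48 56; -48 44 -42; 56 -42 61]
S = H·P̄·Hᵀ + R = [410 222; 222 207]
K = P̄·Hᵀ·S⁻¹ = [-3217/11862 -2389/17793; 316/1977 1562/5931; -2770/5931 3325/17793]
x' − x̄ = [-80045/11862, 16604/1977, -9410/5931] = K·y
y = (KᵀK)⁻¹·Kᵀ·(x' − x̄) = [13, 24]
z = y + H·x̄ = [13, 24] + [-10, -26] = [3, -2]

z = [3, -2]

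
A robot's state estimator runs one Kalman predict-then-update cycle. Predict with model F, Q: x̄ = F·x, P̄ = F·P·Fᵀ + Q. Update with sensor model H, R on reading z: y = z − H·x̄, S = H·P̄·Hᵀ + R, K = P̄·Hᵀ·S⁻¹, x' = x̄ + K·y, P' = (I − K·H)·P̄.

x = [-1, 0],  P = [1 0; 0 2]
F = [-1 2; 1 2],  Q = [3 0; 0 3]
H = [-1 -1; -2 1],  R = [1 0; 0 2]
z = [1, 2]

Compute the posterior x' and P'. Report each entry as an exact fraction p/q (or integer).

x̄ = F·x = [1, -1]
P̄ = F·P·Fᵀ + Q = [12 7; 7 12]
y = z − H·x̄ = [1, 5]
S = H·P̄·Hᵀ + R = [39 19; 19 34]
K = P̄·Hᵀ·S⁻¹ = [-323/965 -302/965; -608/965 283/965]
x' = x̄ + K·y = [-868/965, -158/965]
P' = (I − K·H)·P̄ = [309/965 14/965; 14/965 594/965]

x' = [-868/965, -158/965]
P' = [309/965 14/965; 14/965 594/965]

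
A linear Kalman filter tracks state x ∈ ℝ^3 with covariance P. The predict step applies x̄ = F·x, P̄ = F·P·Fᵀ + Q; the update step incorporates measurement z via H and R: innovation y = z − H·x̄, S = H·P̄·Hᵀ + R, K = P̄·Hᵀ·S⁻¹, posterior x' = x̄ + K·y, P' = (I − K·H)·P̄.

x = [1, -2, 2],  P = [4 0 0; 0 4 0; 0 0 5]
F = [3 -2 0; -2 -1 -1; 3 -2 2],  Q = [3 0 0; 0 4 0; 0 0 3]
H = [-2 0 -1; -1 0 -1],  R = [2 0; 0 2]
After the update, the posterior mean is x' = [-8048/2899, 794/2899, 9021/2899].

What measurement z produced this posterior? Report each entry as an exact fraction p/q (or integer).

z = [3, -1]

x̄ = F·x = [7, -2, 11]
P̄ = F·P·Fᵀ + Q = [55 -16 52; -16 29 -26; 52 -26 75]
S = H·P̄·Hᵀ + R = [505 341; 341 236]
K = P̄·Hᵀ·S⁻¹ = [-1745/2899 1207/2899; -634/2899 1432/2899; 1063/2899 -3096/2899]
x' − x̄ = [-28341/2899, 6592/2899, -22868/2899] = K·y
y = (KᵀK)⁻¹·Kᵀ·(x' − x̄) = [28, 17]
z = y + H·x̄ = [28, 17] + [-25, -18] = [3, -1]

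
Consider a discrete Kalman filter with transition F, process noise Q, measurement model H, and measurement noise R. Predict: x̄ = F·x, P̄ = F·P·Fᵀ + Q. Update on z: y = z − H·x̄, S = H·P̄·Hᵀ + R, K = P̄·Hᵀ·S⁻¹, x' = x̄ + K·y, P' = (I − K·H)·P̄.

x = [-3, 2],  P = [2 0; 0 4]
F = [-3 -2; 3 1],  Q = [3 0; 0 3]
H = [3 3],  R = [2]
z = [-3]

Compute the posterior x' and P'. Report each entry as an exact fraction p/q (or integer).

x' = [559/92, -653/92]
P' = [2315/92 -2293/92; -2293/92 2291/92]

x̄ = F·x = [5, -7]
P̄ = F·P·Fᵀ + Q = [37 -26; -26 25]
y = z − H·x̄ = [3]
S = H·P̄·Hᵀ + R = [92]
K = P̄·Hᵀ·S⁻¹ = [33/92; -3/92]
x' = x̄ + K·y = [559/92, -653/92]
P' = (I − K·H)·P̄ = [2315/92 -2293/92; -2293/92 2291/92]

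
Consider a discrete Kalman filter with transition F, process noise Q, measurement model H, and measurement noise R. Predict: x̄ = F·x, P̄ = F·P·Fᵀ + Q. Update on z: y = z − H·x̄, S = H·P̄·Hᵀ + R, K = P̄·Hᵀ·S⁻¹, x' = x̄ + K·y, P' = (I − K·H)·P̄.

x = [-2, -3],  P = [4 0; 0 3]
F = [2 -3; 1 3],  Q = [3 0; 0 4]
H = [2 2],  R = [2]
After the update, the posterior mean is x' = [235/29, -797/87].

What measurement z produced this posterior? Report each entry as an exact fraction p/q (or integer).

x̄ = F·x = [5, -11]
P̄ = F·P·Fᵀ + Q = [46 -19; -19 35]
S = H·P̄·Hᵀ + R = [174]
K = P̄·Hᵀ·S⁻¹ = [9/29; 16/87]
x' − x̄ = [90/29, 160/87] = K·y
y = (KᵀK)⁻¹·Kᵀ·(x' − x̄) = [10]
z = y + H·x̄ = [10] + [-12] = [-2]

z = [-2]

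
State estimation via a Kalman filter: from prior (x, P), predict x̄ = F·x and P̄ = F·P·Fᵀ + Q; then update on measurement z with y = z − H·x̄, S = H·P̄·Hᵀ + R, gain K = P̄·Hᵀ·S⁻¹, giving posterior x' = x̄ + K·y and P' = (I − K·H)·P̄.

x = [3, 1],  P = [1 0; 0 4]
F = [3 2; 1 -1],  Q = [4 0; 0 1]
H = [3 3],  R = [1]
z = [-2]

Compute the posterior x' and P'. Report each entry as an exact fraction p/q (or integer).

x̄ = F·x = [11, 2]
P̄ = F·P·Fᵀ + Q = [29 -5; -5 6]
y = z − H·x̄ = [-41]
S = H·P̄·Hᵀ + R = [226]
K = P̄·Hᵀ·S⁻¹ = [36/113; 3/226]
x' = x̄ + K·y = [-233/113, 329/226]
P' = (I − K·H)·P̄ = [685/113 -673/113; -673/113 1347/226]

x' = [-233/113, 329/226]
P' = [685/113 -673/113; -673/113 1347/226]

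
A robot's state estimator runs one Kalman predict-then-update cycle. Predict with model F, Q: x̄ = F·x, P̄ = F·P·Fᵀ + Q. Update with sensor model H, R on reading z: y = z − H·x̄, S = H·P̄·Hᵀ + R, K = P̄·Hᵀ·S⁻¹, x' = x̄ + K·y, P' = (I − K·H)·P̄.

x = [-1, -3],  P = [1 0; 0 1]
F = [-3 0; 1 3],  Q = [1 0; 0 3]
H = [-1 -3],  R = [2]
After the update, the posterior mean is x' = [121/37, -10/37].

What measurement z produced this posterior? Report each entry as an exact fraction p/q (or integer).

x̄ = F·x = [3, -10]
P̄ = F·P·Fᵀ + Q = [10 -3; -3 13]
S = H·P̄·Hᵀ + R = [111]
K = P̄·Hᵀ·S⁻¹ = [-1/111; -12/37]
x' − x̄ = [10/37, 360/37] = K·y
y = (KᵀK)⁻¹·Kᵀ·(x' − x̄) = [-30]
z = y + H·x̄ = [-30] + [27] = [-3]

z = [-3]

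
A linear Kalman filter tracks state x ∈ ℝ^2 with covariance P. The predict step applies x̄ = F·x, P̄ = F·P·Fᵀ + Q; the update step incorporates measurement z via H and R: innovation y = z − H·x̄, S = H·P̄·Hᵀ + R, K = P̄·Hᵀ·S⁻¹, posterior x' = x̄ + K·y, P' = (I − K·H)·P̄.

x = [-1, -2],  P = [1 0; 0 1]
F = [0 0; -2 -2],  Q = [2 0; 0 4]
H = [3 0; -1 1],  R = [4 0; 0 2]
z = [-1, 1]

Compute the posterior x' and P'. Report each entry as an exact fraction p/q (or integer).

x̄ = F·x = [0, 6]
P̄ = F·P·Fᵀ + Q = [2 0; 0 12]
y = z − H·x̄ = [-1, -5]
S = H·P̄·Hᵀ + R = [22 -6; -6 16]
K = P̄·Hᵀ·S⁻¹ = [21/79 -2/79; 18/79 66/79]
x' = x̄ + K·y = [-11/79, 126/79]
P' = (I − K·H)·P̄ = [28/79 24/79; 24/79 156/79]

x' = [-11/79, 126/79]
P' = [28/79 24/79; 24/79 156/79]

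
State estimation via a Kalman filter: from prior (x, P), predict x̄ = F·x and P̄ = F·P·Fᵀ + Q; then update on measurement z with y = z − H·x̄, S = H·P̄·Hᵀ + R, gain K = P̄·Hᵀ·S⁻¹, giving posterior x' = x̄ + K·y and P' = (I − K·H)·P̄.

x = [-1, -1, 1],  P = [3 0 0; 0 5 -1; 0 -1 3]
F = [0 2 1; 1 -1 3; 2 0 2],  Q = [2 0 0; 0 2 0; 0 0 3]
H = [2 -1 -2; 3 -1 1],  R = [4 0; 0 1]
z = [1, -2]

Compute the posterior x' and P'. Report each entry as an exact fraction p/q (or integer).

x̄ = F·x = [-1, 3, 0]
P̄ = F·P·Fᵀ + Q = [21 -6 2; -6 43 26; 2 26 27]
y = z − H·x̄ = [6, 4]
S = H·P̄·Hᵀ + R = [351 163; 163 256]
K = P̄·Hᵀ·S⁻¹ = [-309/63287 17749/63287; -21687/63287 5156/63287; -20597/63287 14845/63287]
x' = x̄ + K·y = [5855/63287, 80363/63287, -64202/63287]
P' = (I − K·H)·P̄ = [82444/63287 208430/63287 -21153/63287; 208430/63287 581292/63287 -38842/63287; -21153/63287 -38842/63287 39462/63287]

x' = [5855/63287, 80363/63287, -64202/63287]
P' = [82444/63287 208430/63287 -21153/63287; 208430/63287 581292/63287 -38842/63287; -21153/63287 -38842/63287 39462/63287]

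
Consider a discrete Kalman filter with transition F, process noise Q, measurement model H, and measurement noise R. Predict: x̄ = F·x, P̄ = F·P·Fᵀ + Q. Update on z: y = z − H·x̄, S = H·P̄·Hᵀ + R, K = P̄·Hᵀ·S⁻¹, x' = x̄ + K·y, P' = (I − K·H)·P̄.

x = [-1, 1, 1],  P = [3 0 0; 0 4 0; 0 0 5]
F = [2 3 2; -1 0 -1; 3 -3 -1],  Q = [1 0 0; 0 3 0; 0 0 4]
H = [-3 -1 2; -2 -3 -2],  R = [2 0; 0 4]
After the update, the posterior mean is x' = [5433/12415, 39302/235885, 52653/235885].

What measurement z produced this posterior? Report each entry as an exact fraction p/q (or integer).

z = [-1, -2]

x̄ = F·x = [3, 0, -7]
P̄ = F·P·Fᵀ + Q = [69 -16 -28; -16 11 -4; -28 -4 72]
S = H·P̄·Hᵀ + R = [1178 -57; -57 203]
K = P̄·Hᵀ·S⁻¹ = [-2741/12415 -2849/12415; 6286/235885 521/12415; 42764/235885 -4016/12415]
x' − x̄ = [-31812/12415, 39302/235885, 1703848/235885] = K·y
y = (KᵀK)⁻¹·Kᵀ·(x' − x̄) = [22, -10]
z = y + H·x̄ = [22, -10] + [-23, 8] = [-1, -2]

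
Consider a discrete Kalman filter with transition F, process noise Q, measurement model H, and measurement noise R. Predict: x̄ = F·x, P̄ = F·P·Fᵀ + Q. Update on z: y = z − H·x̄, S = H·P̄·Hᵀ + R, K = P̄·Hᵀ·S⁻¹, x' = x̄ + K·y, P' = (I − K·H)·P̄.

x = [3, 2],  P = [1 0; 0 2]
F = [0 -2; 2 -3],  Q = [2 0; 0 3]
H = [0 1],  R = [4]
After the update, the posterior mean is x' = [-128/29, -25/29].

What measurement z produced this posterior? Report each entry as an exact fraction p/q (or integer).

z = [-1]

x̄ = F·x = [-4, 0]
P̄ = F·P·Fᵀ + Q = [10 12; 12 25]
S = H·P̄·Hᵀ + R = [29]
K = P̄·Hᵀ·S⁻¹ = [12/29; 25/29]
x' − x̄ = [-12/29, -25/29] = K·y
y = (KᵀK)⁻¹·Kᵀ·(x' − x̄) = [-1]
z = y + H·x̄ = [-1] + [0] = [-1]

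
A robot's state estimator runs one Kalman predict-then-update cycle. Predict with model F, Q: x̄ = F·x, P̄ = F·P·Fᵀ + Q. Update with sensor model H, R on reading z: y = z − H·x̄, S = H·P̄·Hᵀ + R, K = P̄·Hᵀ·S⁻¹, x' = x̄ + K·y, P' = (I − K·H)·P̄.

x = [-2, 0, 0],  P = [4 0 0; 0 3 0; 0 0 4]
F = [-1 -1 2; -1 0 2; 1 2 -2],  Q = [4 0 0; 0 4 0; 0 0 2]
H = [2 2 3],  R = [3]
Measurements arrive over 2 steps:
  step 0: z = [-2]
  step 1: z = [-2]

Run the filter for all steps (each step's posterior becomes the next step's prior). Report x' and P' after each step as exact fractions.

step 0: x' = [178/121, 130/121, -282/121], P' = [3011/121 1972/121 -3306/121; 1972/121 2120/121 -2700/121; -3306/121 -2700/121 4014/121]
step 1: x' = [-24699/3412, -21079/3412, 28249/3412], P' = [5540343/13648 4390731/13648 -6618053/13648; 4390731/13648 3579279/13648 -5309569/13648; -6618053/13648 -5309569/13648 7951887/13648]

step 0: x̄ = F·x = [2, 2, -2]
step 0: P̄ = F·P·Fᵀ + Q = [27 20 -26; 20 24 -20; -26 -20 34]
step 0: y = z − H·x̄ = [-4]
step 0: S = H·P̄·Hᵀ + R = [121]
step 0: K = P̄·Hᵀ·S⁻¹ = [16/121; 28/121; 10/121]
step 0: x' = x̄ + K·y = [178/121, 130/121, -282/121]
step 0: P' = (I − K·H)·P̄ = [3011/121 1972/121 -3306/121; 1972/121 2120/121 -2700/121; -3306/121 -2700/121 4014/121]
step 1: x̄ = F·x = [-872/121, -742/121, 1002/121]
step 1: P̄ = F·P·Fᵀ + Q = [49639/121 39663/121 -58647/121; 39663/121 32775/121 -47035/121; -58647/121 -47035/121 70501/121]
step 1: y = z − H·x̄ = [-20/121]
step 1: S = H·P̄·Hᵀ + R = [13648/121]
step 1: K = P̄·Hᵀ·S⁻¹ = [2663/13648; 3771/13648; 139/13648]
step 1: x' = x̄ + K·y = [-24699/3412, -21079/3412, 28249/3412]
step 1: P' = (I − K·H)·P̄ = [5540343/13648 4390731/13648 -6618053/13648; 4390731/13648 3579279/13648 -5309569/13648; -6618053/13648 -5309569/13648 7951887/13648]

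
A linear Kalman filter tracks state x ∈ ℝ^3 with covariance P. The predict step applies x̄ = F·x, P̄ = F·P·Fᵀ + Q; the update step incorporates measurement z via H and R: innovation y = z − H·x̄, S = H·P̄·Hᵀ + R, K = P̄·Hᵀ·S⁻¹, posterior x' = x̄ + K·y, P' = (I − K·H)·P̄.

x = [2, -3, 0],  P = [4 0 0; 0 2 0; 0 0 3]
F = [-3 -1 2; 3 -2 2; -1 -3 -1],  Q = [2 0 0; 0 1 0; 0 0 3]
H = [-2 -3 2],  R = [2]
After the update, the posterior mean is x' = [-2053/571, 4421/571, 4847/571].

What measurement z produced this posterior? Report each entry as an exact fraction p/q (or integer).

x̄ = F·x = [-3, 12, 7]
P̄ = F·P·Fᵀ + Q = [52 -20 12; -20 57 -6; 12 -6 28]
S = H·P̄·Hᵀ + R = [571]
K = P̄·Hᵀ·S⁻¹ = [-20/571; -143/571; 50/571]
x' − x̄ = [-340/571, -2431/571, 850/571] = K·y
y = (KᵀK)⁻¹·Kᵀ·(x' − x̄) = [17]
z = y + H·x̄ = [17] + [-16] = [1]

z = [1]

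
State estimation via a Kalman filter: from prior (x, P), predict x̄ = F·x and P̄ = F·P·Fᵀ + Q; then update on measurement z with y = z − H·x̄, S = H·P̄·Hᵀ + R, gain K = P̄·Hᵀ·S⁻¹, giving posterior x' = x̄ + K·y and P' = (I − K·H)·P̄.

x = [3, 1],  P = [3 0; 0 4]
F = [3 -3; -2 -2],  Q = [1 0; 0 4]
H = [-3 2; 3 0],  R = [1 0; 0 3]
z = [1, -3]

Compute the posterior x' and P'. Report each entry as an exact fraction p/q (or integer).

x̄ = F·x = [6, -8]
P̄ = F·P·Fᵀ + Q = [64 6; 6 32]
y = z − H·x̄ = [35, -21]
S = H·P̄·Hᵀ + R = [633 -540; -540 579]
K = P̄·Hᵀ·S⁻¹ = [-60/8323 2704/8323; 12118/24969 4026/8323]
x' = x̄ + K·y = [-1278/1189, -4180/3567]
P' = (I − K·H)·P̄ = [2704/8323 4026/8323; 4026/8323 24176/24969]

x' = [-1278/1189, -4180/3567]
P' = [2704/8323 4026/8323; 4026/8323 24176/24969]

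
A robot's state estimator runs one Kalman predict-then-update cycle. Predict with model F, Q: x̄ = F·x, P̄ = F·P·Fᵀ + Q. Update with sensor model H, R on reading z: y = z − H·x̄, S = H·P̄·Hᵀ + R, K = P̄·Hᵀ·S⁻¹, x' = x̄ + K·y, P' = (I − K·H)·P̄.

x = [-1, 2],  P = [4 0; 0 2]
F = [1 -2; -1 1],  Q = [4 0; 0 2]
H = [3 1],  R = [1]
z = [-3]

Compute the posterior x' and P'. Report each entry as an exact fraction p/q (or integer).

x' = [-11/7, 57/35]
P' = [16/21 -40/21; -40/21 584/105]

x̄ = F·x = [-5, 3]
P̄ = F·P·Fᵀ + Q = [16 -8; -8 8]
y = z − H·x̄ = [9]
S = H·P̄·Hᵀ + R = [105]
K = P̄·Hᵀ·S⁻¹ = [8/21; -16/105]
x' = x̄ + K·y = [-11/7, 57/35]
P' = (I − K·H)·P̄ = [16/21 -40/21; -40/21 584/105]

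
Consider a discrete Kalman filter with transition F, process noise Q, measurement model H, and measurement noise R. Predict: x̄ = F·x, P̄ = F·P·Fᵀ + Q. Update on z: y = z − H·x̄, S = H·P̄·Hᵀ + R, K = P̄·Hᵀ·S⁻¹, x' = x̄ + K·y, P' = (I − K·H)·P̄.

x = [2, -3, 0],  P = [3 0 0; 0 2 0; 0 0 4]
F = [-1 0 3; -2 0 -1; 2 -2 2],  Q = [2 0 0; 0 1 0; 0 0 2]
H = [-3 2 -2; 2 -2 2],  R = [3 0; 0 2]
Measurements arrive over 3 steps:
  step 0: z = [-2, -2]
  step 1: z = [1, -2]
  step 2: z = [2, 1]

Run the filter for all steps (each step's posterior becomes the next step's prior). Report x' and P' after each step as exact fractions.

step 0: x' = [6887/4391, 13028/4391, 4180/4391], P' = [33313/8782 9819/4391 -10059/4391; 9819/4391 15975/4391 3714/4391; -10059/4391 3714/4391 16488/4391]
step 1: x' = [-10015061/17791007, -30918214/17791007, -31522958/17791007], P' = [52951277/17791007 54568112/17791007 -7355758/17791007; 54568112/17791007 108799919/17791007 40883612/17791007; -7355758/17791007 40883612/17791007 50579846/17791007]
step 2: x' = [-2494764471/2053483796, -11885991275/7187193286, -2914712601/7187193286], P' = [1707849121/586709656 6468970159/2053483796 -544029725/2053483796; 6468970159/2053483796 49301945447/7187193286 20874405413/7187193286; -544029725/2053483796 20874405413/7187193286 23355306029/7187193286]

step 0: x̄ = F·x = [-2, -4, 10]
step 0: P̄ = F·P·Fᵀ + Q = [41 -6 18; -6 17 -20; 18 -20 38]
step 0: y = z − H·x̄ = [20, -26]
step 0: S = H·P̄·Hᵀ + R = [1040 -866; -866 738]
step 0: K = P̄·Hᵀ·S⁻¹ = [-6809/8782 -6443/8782; -1645/4391 -2442/4391; 1543/4391 2715/4391]
step 0: x' = x̄ + K·y = [6887/4391, 13028/4391, 4180/4391]
step 0: P' = (I − K·H)·P̄ = [33313/8782 9819/4391 -10059/4391; 9819/4391 15975/4391 3714/4391; -10059/4391 3714/4391 16488/4391]
step 1: x̄ = F·x = [5653/4391, -17954/4391, -3922/4391]
step 1: P̄ = F·P·Fᵀ + Q = [468369/8782 34144/4391 22733/4391; 34144/4391 47269/4391 7456/4391; 22733/4391 7456/4391 16524/4391]
step 1: y = z − H·x̄ = [49414/4391, -48152/4391]
step 1: S = H·P̄·Hᵀ + R = [4358851/8782 -1486521/4391; -1486521/4391 1049756/4391]
step 1: K = P̄·Hᵀ·S⁻¹ = [-11668697/17791007 -8972593/17791007; -9290574/17791007 -13348195/17791007; 891602/17791007 2340476/17791007]
step 1: x' = x̄ + K·y = [-10015061/17791007, -30918214/17791007, -31522958/17791007]
step 1: P' = (I − K·H)·P̄ = [52951277/17791007 54568112/17791007 -7355758/17791007; 54568112/17791007 108799919/17791007 40883612/17791007; -7355758/17791007 40883612/17791007 50579846/17791007]
step 2: x̄ = F·x = [-84553813/17791007, 51553080/17791007, -21239610/17791007]
step 2: P̄ = F·P·Fᵀ + Q = [587886453/17791007 -9058194/17791007 31988042/17791007; -9058194/17791007 250752929/17791007 31209420/17791007; 31988042/17791007 31209420/17791007 62446326/17791007]
step 2: y = z − H·x̄ = [-363664805/17791007, 332484013/17791007]
step 2: S = H·P̄·Hᵀ + R = [6840027590/17791007 -4940902738/17791007; -4940902738/17791007 3718619374/17791007]
step 2: K = P̄·Hᵀ·S⁻¹ = [-2604277335/4106967592 -2071055921/4106967592; -7379404401/14374386572 -11572288955/14374386572; 500340587/14374386572 1153593157/14374386572]
step 2: x' = x̄ + K·y = [-2494764471/2053483796, -11885991275/7187193286, -2914712601/7187193286]
step 2: P' = (I − K·H)·P̄ = [1707849121/586709656 6468970159/2053483796 -544029725/2053483796; 6468970159/2053483796 49301945447/7187193286 20874405413/7187193286; -544029725/2053483796 20874405413/7187193286 23355306029/7187193286]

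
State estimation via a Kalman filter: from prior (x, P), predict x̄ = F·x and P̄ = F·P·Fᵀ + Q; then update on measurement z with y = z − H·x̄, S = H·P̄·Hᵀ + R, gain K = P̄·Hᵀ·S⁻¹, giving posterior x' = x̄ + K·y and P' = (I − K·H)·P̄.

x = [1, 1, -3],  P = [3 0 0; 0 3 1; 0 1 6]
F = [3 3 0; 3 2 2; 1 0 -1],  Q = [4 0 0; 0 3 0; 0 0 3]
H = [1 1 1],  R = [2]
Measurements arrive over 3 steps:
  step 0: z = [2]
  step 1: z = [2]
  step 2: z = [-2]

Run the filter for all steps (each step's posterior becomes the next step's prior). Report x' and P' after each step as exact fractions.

step 0: x' = [139/50, -109/25, 909/250], P' = [51/10 -21/5 1/50; -21/5 82/5 -281/25; 1/50 -281/25 2831/250]
step 1: x' = [-149027/34638, 242281/34638, -12077/17319], P' = [514045/34638 -385745/34638 -42620/17319; -385745/34638 239411/17319 -82975/34638; -42620/17319 -82975/34638 183829/34638]
step 2: x' = [23797679/4366490, -8827661/4366490, -2348966/436649], P' = [34201078/2183245 -20775882/2183245 -2312603/436649; -20775882/2183245 49521261/4366490 -1109229/873298; -2312603/436649 -1109229/873298 6237633/873298]

step 0: x̄ = F·x = [6, -1, 4]
step 0: P̄ = F·P·Fᵀ + Q = [58 51 6; 51 74 -5; 6 -5 12]
step 0: y = z − H·x̄ = [-7]
step 0: S = H·P̄·Hᵀ + R = [250]
step 0: K = P̄·Hᵀ·S⁻¹ = [23/50; 12/25; 13/250]
step 0: x' = x̄ + K·y = [139/50, -109/25, 909/250]
step 0: P' = (I − K·H)·P̄ = [51/10 -21/5 1/50; -21/5 82/5 -281/25; 1/50 -281/25 2831/250]
step 1: x̄ = F·x = [-237/50, 1723/250, -107/125]
step 1: P̄ = F·P·Fᵀ + Q = [1219/10 699/50 909/25; 699/50 4929/250 839/125; 909/25 839/125 2423/125]
step 1: y = z − H·x̄ = [88/125]
step 1: S = H·P̄·Hᵀ + R = [34638/125]
step 1: K = P̄·Hᵀ·S⁻¹ = [10765/17319; 5051/34638; 7807/34638]
step 1: x' = x̄ + K·y = [-149027/34638, 242281/34638, -12077/17319]
step 1: P' = (I − K·H)·P̄ = [514045/34638 -385745/34638 -42620/17319; -385745/34638 239411/17319 -82975/34638; -42620/17319 -82975/34638 183829/34638]
step 2: x̄ = F·x = [46627/5773, -3609/11546, -124873/34638]
step 2: P̄ = F·P·Fᵀ + Q = [710315/11546 117312/5773 296515/11546; 117312/5773 355101/11546 218059/11546; 296515/11546 218059/11546 486134/17319]
step 2: y = z − H·x̄ = [-106669/17319]
step 2: S = H·P̄·Hᵀ + R = [4366490/17319]
step 2: K = P̄·Hᵀ·S⁻¹ = [1862181/4366490; 605838/2183245; 251599/873298]
step 2: x' = x̄ + K·y = [23797679/4366490, -8827661/4366490, -2348966/436649]
step 2: P' = (I − K·H)·P̄ = [34201078/2183245 -20775882/2183245 -2312603/436649; -20775882/2183245 49521261/4366490 -1109229/873298; -2312603/436649 -1109229/873298 6237633/873298]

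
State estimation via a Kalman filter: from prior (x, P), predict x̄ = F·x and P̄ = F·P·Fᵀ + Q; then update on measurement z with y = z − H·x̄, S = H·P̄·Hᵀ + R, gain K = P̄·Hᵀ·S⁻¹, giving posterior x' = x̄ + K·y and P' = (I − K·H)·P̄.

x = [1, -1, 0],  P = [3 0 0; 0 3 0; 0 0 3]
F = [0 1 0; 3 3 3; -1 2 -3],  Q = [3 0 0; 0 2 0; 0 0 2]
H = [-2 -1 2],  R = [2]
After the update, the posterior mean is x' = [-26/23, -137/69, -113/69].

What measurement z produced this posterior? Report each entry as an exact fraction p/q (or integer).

x̄ = F·x = [-1, 0, -3]
P̄ = F·P·Fᵀ + Q = [6 9 6; 9 83 -18; 6 -18 44]
S = H·P̄·Hᵀ + R = [345]
K = P̄·Hᵀ·S⁻¹ = [-3/115; -137/345; 94/345]
x' − x̄ = [-3/23, -137/69, 94/69] = K·y
y = (KᵀK)⁻¹·Kᵀ·(x' − x̄) = [5]
z = y + H·x̄ = [5] + [-4] = [1]

z = [1]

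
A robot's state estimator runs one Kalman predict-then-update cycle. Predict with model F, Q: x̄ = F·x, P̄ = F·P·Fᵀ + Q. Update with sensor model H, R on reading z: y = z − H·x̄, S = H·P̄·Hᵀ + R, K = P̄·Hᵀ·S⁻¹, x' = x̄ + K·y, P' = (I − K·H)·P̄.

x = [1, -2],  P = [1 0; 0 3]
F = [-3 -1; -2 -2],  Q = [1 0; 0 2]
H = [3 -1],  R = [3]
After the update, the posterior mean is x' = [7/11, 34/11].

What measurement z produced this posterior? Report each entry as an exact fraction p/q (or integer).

z = [-1]

x̄ = F·x = [-1, 2]
P̄ = F·P·Fᵀ + Q = [13 12; 12 18]
S = H·P̄·Hᵀ + R = [66]
K = P̄·Hᵀ·S⁻¹ = [9/22; 3/11]
x' − x̄ = [18/11, 12/11] = K·y
y = (KᵀK)⁻¹·Kᵀ·(x' − x̄) = [4]
z = y + H·x̄ = [4] + [-5] = [-1]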